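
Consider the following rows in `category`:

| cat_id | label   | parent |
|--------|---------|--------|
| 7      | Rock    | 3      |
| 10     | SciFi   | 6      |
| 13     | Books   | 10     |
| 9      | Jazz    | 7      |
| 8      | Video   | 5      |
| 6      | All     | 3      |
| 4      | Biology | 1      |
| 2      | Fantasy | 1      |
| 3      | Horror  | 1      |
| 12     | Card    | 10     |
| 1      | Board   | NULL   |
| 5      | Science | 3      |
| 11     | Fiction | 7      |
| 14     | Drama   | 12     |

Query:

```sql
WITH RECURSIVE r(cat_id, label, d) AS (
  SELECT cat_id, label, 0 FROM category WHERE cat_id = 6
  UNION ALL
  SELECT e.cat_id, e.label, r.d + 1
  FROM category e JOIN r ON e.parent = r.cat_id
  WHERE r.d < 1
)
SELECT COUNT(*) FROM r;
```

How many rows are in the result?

2

Base: cat_id=6 (All) at d 0.
Iteration 1: rows with parent in {6} -> SciFi (id 10, d 1).
Iteration 2: d < 1 fails for all current rows; recursion stops.
Total rows emitted: 2.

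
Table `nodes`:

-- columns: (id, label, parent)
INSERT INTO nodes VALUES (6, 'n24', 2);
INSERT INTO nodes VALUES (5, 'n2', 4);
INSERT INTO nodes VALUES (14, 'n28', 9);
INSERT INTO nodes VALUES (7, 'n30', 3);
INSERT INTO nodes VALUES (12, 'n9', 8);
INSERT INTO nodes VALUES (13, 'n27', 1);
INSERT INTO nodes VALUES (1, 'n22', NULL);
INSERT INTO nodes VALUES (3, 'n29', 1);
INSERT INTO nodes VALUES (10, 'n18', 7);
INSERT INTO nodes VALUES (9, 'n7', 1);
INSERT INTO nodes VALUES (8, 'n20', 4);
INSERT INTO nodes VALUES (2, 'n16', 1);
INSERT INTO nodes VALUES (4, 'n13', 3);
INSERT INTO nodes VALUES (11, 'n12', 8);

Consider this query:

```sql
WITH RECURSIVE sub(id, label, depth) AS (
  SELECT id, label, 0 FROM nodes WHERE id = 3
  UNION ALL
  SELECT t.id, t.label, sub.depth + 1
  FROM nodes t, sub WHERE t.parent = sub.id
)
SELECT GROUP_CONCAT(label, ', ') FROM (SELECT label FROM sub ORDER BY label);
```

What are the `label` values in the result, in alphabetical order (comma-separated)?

n12, n13, n18, n2, n20, n29, n30, n9

Base: id=3 (n29) at depth 0.
Iteration 1: rows with parent in {3} -> n13 (id 4, depth 1), n30 (id 7, depth 1).
Iteration 2: rows with parent in {4,7} -> n2 (id 5, depth 2), n20 (id 8, depth 2), n18 (id 10, depth 2).
Iteration 3: rows with parent in {5,8,10} -> n12 (id 11, depth 3), n9 (id 12, depth 3).
Iteration 4: no rows with parent in {11,12}; recursion stops.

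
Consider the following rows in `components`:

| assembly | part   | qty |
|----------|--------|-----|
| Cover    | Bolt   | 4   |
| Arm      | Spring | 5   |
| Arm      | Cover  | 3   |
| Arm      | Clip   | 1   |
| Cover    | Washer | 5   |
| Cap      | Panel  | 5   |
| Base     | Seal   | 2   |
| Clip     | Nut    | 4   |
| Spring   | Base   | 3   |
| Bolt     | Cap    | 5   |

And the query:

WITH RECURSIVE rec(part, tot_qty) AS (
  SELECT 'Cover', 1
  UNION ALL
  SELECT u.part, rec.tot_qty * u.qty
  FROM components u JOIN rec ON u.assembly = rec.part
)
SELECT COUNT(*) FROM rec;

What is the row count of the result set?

Base: (Cover, tot_qty=1).
Iteration 1: components of {Cover} -> Bolt = 1*4 = 4, Washer = 1*5 = 5.
Iteration 2: components of {Bolt,Washer} -> Cap = 4*5 = 20.
Iteration 3: components of {Cap} -> Panel = 20*5 = 100.
Iteration 4: no further components; recursion stops.
Total rows emitted: 5.

5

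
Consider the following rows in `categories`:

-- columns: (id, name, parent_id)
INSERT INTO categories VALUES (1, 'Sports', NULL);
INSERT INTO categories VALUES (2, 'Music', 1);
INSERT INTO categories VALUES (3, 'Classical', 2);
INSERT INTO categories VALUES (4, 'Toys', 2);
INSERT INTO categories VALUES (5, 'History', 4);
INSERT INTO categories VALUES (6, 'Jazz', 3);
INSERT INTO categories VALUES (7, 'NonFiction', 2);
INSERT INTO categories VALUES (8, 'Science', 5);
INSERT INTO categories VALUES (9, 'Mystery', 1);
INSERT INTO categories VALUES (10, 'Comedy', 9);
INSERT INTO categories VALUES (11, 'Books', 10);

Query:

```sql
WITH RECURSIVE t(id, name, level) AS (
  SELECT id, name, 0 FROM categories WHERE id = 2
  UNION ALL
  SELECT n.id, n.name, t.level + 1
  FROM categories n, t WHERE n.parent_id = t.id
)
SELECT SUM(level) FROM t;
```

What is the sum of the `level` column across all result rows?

Base: id=2 (Music) at level 0.
Iteration 1: rows with parent_id in {2} -> Classical (id 3, level 1), Toys (id 4, level 1), NonFiction (id 7, level 1).
Iteration 2: rows with parent_id in {3,4,7} -> History (id 5, level 2), Jazz (id 6, level 2).
Iteration 3: rows with parent_id in {5,6} -> Science (id 8, level 3).
Iteration 4: no rows with parent_id in {8}; recursion stops.
SUM(level) = 0 + 1 + 1 + 1 + 2 + 2 + 3 = 10.

10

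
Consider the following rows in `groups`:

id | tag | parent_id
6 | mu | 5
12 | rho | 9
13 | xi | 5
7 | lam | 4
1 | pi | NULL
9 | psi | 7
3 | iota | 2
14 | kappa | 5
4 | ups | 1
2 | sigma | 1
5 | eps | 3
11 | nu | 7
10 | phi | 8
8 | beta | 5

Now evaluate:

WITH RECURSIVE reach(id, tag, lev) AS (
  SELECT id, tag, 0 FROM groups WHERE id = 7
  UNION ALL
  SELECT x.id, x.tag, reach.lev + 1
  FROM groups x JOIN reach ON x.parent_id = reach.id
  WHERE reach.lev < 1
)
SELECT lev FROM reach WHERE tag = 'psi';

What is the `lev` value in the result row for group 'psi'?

Base: id=7 (lam) at lev 0.
Iteration 1: rows with parent_id in {7} -> psi (id 9, lev 1), nu (id 11, lev 1).
Iteration 2: lev < 1 fails for all current rows; recursion stops.

1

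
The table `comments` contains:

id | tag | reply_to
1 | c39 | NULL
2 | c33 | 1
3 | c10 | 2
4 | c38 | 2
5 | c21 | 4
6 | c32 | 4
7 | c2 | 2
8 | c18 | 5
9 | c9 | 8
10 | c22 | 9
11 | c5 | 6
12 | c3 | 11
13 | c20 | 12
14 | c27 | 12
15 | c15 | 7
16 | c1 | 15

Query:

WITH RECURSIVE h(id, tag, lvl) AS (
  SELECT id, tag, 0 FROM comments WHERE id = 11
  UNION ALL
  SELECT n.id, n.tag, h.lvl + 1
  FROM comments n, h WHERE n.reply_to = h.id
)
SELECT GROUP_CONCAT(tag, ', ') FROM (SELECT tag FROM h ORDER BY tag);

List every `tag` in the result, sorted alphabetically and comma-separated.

Base: id=11 (c5) at lvl 0.
Iteration 1: rows with reply_to in {11} -> c3 (id 12, lvl 1).
Iteration 2: rows with reply_to in {12} -> c20 (id 13, lvl 2), c27 (id 14, lvl 2).
Iteration 3: no rows with reply_to in {13,14}; recursion stops.

c20, c27, c3, c5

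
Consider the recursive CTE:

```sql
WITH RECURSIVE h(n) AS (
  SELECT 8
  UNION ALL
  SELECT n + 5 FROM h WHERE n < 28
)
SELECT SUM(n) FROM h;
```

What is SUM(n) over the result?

Base: n=8.
Iteration 1: 8 < 28 holds -> n = 8 + 5 = 13.
Iteration 2: 13 < 28 holds -> n = 13 + 5 = 18.
Iteration 3: 18 < 28 holds -> n = 18 + 5 = 23.
Iteration 4: 23 < 28 holds -> n = 23 + 5 = 28.
Iteration 5: 28 < 28 fails; recursion stops.
SUM(n) = 8 + 13 + 18 + 23 + 28 = 90.

90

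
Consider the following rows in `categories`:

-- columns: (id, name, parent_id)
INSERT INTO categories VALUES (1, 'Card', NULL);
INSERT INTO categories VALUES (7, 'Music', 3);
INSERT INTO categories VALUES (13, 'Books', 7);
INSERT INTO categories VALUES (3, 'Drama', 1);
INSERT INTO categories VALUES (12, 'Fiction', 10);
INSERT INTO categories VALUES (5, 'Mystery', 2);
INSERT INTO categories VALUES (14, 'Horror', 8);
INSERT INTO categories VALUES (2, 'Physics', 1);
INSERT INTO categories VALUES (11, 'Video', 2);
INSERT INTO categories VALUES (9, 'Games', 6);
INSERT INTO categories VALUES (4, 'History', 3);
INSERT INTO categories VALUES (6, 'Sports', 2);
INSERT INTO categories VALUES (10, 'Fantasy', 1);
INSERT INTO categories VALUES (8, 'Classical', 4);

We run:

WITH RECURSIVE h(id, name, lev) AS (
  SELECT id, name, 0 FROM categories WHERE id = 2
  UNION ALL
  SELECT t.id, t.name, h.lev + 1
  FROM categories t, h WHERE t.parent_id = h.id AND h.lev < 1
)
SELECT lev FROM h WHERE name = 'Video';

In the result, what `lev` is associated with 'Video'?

1

Base: id=2 (Physics) at lev 0.
Iteration 1: rows with parent_id in {2} -> Mystery (id 5, lev 1), Sports (id 6, lev 1), Video (id 11, lev 1).
Iteration 2: lev < 1 fails for all current rows; recursion stops.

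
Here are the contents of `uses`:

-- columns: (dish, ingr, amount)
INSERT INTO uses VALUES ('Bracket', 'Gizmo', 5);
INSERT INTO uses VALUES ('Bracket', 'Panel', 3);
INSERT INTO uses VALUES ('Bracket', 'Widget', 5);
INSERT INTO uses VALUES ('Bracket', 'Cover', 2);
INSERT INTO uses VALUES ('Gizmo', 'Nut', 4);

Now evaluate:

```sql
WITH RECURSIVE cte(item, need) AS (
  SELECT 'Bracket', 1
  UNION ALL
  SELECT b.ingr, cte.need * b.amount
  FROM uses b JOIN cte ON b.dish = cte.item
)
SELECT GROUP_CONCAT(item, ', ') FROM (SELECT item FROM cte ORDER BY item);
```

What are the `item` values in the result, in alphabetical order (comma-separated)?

Bracket, Cover, Gizmo, Nut, Panel, Widget

Base: (Bracket, need=1).
Iteration 1: components of {Bracket} -> Cover = 1*2 = 2, Gizmo = 1*5 = 5, Panel = 1*3 = 3, Widget = 1*5 = 5.
Iteration 2: components of {Cover,Gizmo,Panel,Widget} -> Nut = 5*4 = 20.
Iteration 3: no further components; recursion stops.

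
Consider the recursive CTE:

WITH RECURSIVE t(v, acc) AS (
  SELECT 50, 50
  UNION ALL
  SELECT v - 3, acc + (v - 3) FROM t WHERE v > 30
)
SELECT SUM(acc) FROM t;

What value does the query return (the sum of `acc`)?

1548

Base: v=50, acc=50.
Iteration 1: 50 > 30 holds -> v = 50 - 3 = 47, acc = 50 + 47 = 97.
Iteration 2: 47 > 30 holds -> v = 47 - 3 = 44, acc = 97 + 44 = 141.
Iteration 3: 44 > 30 holds -> v = 44 - 3 = 41, acc = 141 + 41 = 182.
Iteration 4: 41 > 30 holds -> v = 41 - 3 = 38, acc = 182 + 38 = 220.
Iteration 5: 38 > 30 holds -> v = 38 - 3 = 35, acc = 220 + 35 = 255.
Iteration 6: 35 > 30 holds -> v = 35 - 3 = 32, acc = 255 + 32 = 287.
Iteration 7: 32 > 30 holds -> v = 32 - 3 = 29, acc = 287 + 29 = 316.
Iteration 8: 29 > 30 fails; recursion stops.
SUM(acc) = 50 + 97 + 141 + 182 + 220 + 255 + 287 + 316 = 1548.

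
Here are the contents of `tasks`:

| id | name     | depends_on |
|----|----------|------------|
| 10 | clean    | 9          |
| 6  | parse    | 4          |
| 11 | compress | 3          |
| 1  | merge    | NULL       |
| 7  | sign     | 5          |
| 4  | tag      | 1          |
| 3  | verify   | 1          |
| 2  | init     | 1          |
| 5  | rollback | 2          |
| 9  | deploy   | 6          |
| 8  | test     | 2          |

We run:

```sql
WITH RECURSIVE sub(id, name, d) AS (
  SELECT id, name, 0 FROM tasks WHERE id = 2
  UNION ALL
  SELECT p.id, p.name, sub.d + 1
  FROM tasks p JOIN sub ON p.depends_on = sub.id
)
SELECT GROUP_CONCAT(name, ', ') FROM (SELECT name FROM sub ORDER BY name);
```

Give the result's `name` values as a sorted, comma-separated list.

init, rollback, sign, test

Base: id=2 (init) at d 0.
Iteration 1: rows with depends_on in {2} -> rollback (id 5, d 1), test (id 8, d 1).
Iteration 2: rows with depends_on in {5,8} -> sign (id 7, d 2).
Iteration 3: no rows with depends_on in {7}; recursion stops.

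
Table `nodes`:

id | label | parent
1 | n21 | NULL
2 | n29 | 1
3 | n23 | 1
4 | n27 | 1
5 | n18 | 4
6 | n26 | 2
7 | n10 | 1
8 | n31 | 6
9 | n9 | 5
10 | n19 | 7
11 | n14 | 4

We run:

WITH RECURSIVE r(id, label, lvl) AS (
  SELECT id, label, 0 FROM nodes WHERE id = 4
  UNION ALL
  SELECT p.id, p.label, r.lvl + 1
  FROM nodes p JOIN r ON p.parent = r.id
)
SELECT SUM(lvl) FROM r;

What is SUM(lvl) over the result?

4

Base: id=4 (n27) at lvl 0.
Iteration 1: rows with parent in {4} -> n18 (id 5, lvl 1), n14 (id 11, lvl 1).
Iteration 2: rows with parent in {5,11} -> n9 (id 9, lvl 2).
Iteration 3: no rows with parent in {9}; recursion stops.
SUM(lvl) = 0 + 1 + 1 + 2 = 4.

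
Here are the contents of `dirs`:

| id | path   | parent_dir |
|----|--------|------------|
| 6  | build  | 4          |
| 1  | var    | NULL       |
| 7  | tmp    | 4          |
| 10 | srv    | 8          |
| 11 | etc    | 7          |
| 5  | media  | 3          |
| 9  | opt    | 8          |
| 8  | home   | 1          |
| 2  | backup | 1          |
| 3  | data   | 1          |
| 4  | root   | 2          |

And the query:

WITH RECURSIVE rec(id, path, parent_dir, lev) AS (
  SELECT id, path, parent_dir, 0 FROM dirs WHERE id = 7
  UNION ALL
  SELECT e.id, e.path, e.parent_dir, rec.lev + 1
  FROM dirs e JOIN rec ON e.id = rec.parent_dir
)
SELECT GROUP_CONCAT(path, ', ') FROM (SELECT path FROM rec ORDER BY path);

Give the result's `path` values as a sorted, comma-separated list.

backup, root, tmp, var

Base: id=7 (tmp), parent_dir=4, lev 0.
Iteration 1: join on id=4 -> root (id 4, parent_dir=2, lev 1).
Iteration 2: join on id=2 -> backup (id 2, parent_dir=1, lev 2).
Iteration 3: join on id=1 -> var (id 1, parent_dir=NULL, lev 3).
Iteration 4: parent_dir is NULL; no match; recursion stops.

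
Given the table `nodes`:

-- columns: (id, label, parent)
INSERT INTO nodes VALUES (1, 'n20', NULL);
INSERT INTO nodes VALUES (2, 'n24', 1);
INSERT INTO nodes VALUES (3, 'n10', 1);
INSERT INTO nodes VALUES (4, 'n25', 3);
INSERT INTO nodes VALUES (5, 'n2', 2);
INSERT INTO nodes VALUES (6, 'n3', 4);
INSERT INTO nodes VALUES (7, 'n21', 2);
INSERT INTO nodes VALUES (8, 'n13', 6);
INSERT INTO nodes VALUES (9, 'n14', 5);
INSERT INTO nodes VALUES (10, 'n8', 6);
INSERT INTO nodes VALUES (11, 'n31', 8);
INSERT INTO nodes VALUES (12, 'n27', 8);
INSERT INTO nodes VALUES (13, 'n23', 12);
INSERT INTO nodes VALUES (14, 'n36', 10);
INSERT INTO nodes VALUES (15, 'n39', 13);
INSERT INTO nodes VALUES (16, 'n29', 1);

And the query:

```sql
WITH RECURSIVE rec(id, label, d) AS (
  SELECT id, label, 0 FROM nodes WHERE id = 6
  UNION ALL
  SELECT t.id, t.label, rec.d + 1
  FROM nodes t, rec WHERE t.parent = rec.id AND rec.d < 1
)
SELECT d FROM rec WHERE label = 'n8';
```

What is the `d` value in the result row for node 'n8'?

1

Base: id=6 (n3) at d 0.
Iteration 1: rows with parent in {6} -> n13 (id 8, d 1), n8 (id 10, d 1).
Iteration 2: d < 1 fails for all current rows; recursion stops.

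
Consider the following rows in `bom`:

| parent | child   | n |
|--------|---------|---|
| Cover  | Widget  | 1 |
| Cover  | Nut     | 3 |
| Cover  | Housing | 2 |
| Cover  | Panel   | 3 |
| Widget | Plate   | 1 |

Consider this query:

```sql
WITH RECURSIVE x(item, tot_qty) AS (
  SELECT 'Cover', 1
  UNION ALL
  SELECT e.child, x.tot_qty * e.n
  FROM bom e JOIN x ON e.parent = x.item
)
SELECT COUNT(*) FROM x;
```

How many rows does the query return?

6

Base: (Cover, tot_qty=1).
Iteration 1: components of {Cover} -> Housing = 1*2 = 2, Nut = 1*3 = 3, Panel = 1*3 = 3, Widget = 1*1 = 1.
Iteration 2: components of {Housing,Nut,Panel,Widget} -> Plate = 1*1 = 1.
Iteration 3: no further components; recursion stops.
Total rows emitted: 6.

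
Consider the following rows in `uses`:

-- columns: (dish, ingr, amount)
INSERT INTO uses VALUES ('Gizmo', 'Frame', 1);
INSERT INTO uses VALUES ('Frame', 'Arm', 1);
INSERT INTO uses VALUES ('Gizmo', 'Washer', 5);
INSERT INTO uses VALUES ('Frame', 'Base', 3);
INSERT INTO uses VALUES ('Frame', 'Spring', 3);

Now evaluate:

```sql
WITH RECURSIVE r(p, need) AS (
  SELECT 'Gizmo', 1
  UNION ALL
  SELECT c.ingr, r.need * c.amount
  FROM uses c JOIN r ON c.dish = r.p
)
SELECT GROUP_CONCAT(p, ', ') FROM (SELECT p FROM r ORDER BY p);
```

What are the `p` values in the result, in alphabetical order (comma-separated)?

Arm, Base, Frame, Gizmo, Spring, Washer

Base: (Gizmo, need=1).
Iteration 1: components of {Gizmo} -> Frame = 1*1 = 1, Washer = 1*5 = 5.
Iteration 2: components of {Frame,Washer} -> Arm = 1*1 = 1, Base = 1*3 = 3, Spring = 1*3 = 3.
Iteration 3: no further components; recursion stops.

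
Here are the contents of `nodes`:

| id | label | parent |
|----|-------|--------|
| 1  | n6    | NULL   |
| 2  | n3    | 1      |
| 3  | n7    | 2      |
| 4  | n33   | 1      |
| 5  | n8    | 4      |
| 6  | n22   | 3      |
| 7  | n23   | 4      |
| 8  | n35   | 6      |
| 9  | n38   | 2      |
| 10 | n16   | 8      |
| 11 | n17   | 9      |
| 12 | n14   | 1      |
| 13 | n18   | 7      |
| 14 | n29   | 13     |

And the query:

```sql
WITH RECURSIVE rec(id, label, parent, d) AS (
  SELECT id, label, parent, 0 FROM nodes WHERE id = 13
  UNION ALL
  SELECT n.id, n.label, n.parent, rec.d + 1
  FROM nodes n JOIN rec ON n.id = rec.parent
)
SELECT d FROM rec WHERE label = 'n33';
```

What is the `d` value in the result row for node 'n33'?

2

Base: id=13 (n18), parent=7, d 0.
Iteration 1: join on id=7 -> n23 (id 7, parent=4, d 1).
Iteration 2: join on id=4 -> n33 (id 4, parent=1, d 2).
Iteration 3: join on id=1 -> n6 (id 1, parent=NULL, d 3).
Iteration 4: parent is NULL; no match; recursion stops.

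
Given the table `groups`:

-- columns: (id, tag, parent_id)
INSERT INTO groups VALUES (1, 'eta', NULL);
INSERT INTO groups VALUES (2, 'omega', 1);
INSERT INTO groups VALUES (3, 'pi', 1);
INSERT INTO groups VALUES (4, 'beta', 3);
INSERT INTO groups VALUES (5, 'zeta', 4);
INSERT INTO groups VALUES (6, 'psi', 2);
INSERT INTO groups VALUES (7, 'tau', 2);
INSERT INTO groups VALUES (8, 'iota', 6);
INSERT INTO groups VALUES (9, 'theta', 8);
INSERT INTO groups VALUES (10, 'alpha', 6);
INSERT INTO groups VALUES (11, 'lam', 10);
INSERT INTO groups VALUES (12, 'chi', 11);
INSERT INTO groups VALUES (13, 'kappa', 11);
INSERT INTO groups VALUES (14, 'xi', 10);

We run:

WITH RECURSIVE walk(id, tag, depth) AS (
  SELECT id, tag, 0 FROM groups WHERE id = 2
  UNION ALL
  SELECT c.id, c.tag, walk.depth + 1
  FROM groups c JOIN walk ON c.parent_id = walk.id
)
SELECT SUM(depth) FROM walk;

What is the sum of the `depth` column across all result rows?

Base: id=2 (omega) at depth 0.
Iteration 1: rows with parent_id in {2} -> psi (id 6, depth 1), tau (id 7, depth 1).
Iteration 2: rows with parent_id in {6,7} -> iota (id 8, depth 2), alpha (id 10, depth 2).
Iteration 3: rows with parent_id in {8,10} -> theta (id 9, depth 3), lam (id 11, depth 3), xi (id 14, depth 3).
Iteration 4: rows with parent_id in {9,11,14} -> chi (id 12, depth 4), kappa (id 13, depth 4).
Iteration 5: no rows with parent_id in {12,13}; recursion stops.
SUM(depth) = 0 + 1 + 1 + 2 + 2 + 3 + 3 + 3 + 4 + 4 = 23.

23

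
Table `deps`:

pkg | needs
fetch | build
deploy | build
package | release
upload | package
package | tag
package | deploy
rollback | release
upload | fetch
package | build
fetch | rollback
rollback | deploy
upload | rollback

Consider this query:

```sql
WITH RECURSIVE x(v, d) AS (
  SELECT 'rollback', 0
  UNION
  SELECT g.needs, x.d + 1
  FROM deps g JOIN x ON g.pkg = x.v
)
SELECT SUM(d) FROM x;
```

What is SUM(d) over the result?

4

Base: (rollback, d=0).
Iteration 1: edges from {rollback} -> (deploy, d=1), (release, d=1).
Iteration 2: edges from {deploy,release} -> (build, d=2).
Iteration 3: no outgoing edges from {build}; recursion stops.
SUM(d) = 0 + 1 + 1 + 2 = 4.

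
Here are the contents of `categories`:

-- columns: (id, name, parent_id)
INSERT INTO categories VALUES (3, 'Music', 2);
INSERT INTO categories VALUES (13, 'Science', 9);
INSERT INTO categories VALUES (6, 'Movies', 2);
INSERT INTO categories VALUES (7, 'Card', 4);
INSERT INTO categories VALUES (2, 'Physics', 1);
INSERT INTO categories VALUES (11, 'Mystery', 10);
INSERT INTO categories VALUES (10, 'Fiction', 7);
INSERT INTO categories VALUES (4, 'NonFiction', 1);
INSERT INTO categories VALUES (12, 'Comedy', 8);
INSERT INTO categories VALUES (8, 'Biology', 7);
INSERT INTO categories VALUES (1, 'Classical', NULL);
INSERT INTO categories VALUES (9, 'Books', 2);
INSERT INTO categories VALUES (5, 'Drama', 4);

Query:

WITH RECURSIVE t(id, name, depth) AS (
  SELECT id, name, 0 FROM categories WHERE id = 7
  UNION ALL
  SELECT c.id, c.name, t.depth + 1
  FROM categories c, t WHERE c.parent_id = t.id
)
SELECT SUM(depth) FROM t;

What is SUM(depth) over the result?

6

Base: id=7 (Card) at depth 0.
Iteration 1: rows with parent_id in {7} -> Biology (id 8, depth 1), Fiction (id 10, depth 1).
Iteration 2: rows with parent_id in {8,10} -> Mystery (id 11, depth 2), Comedy (id 12, depth 2).
Iteration 3: no rows with parent_id in {11,12}; recursion stops.
SUM(depth) = 0 + 1 + 1 + 2 + 2 = 6.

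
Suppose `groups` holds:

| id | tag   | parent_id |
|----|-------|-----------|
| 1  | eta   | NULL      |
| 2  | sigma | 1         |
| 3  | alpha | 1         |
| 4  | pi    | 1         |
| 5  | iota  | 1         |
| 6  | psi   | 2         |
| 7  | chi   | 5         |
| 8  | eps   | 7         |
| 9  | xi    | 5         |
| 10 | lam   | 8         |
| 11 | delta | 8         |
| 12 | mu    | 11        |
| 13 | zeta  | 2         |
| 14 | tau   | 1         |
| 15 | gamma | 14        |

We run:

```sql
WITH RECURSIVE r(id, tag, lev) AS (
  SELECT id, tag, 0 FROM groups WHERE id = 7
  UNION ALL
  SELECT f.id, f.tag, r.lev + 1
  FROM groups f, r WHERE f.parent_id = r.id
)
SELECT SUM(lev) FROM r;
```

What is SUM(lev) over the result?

Base: id=7 (chi) at lev 0.
Iteration 1: rows with parent_id in {7} -> eps (id 8, lev 1).
Iteration 2: rows with parent_id in {8} -> lam (id 10, lev 2), delta (id 11, lev 2).
Iteration 3: rows with parent_id in {10,11} -> mu (id 12, lev 3).
Iteration 4: no rows with parent_id in {12}; recursion stops.
SUM(lev) = 0 + 1 + 2 + 2 + 3 = 8.

8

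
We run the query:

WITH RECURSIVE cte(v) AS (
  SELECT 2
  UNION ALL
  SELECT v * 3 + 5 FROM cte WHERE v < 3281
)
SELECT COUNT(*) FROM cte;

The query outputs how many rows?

8

Base: v=2.
Iteration 1: 2 < 3281 holds -> v = 2 * 3 + 5 = 11.
Iteration 2: 11 < 3281 holds -> v = 11 * 3 + 5 = 38.
Iteration 3: 38 < 3281 holds -> v = 38 * 3 + 5 = 119.
Iteration 4: 119 < 3281 holds -> v = 119 * 3 + 5 = 362.
Iteration 5: 362 < 3281 holds -> v = 362 * 3 + 5 = 1091.
Iteration 6: 1091 < 3281 holds -> v = 1091 * 3 + 5 = 3278.
Iteration 7: 3278 < 3281 holds -> v = 3278 * 3 + 5 = 9839.
Iteration 8: 9839 < 3281 fails; recursion stops.
Total rows emitted: 8.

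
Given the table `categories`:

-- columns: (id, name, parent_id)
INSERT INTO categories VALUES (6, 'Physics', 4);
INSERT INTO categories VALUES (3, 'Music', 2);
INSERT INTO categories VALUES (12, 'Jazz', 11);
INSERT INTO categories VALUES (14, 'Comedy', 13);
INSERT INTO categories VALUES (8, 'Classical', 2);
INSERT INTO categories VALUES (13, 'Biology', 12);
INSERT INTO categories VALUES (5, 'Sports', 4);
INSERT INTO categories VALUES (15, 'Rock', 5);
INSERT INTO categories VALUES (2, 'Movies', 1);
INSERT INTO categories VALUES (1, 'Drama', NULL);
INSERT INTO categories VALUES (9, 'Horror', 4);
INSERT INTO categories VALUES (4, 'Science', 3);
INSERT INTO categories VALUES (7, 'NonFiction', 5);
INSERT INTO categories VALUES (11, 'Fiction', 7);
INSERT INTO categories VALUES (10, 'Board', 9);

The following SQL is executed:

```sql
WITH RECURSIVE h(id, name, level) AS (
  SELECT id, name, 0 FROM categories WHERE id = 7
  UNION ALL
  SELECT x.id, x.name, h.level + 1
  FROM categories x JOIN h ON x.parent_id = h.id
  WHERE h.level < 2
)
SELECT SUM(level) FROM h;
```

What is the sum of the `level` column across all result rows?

Base: id=7 (NonFiction) at level 0.
Iteration 1: rows with parent_id in {7} -> Fiction (id 11, level 1).
Iteration 2: rows with parent_id in {11} -> Jazz (id 12, level 2).
Iteration 3: level < 2 fails for all current rows; recursion stops.
SUM(level) = 0 + 1 + 2 = 3.

3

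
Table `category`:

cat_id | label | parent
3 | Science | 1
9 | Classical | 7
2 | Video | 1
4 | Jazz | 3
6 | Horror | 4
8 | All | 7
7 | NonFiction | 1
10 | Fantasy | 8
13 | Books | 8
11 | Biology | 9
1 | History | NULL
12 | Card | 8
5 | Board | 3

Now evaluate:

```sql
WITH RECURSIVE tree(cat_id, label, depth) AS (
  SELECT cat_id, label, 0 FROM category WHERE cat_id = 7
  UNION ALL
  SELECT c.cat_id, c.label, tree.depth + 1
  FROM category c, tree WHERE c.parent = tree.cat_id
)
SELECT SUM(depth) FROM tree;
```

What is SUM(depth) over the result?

Base: cat_id=7 (NonFiction) at depth 0.
Iteration 1: rows with parent in {7} -> All (id 8, depth 1), Classical (id 9, depth 1).
Iteration 2: rows with parent in {8,9} -> Fantasy (id 10, depth 2), Biology (id 11, depth 2), Card (id 12, depth 2), Books (id 13, depth 2).
Iteration 3: no rows with parent in {10,11,12,13}; recursion stops.
SUM(depth) = 0 + 1 + 1 + 2 + 2 + 2 + 2 = 10.

10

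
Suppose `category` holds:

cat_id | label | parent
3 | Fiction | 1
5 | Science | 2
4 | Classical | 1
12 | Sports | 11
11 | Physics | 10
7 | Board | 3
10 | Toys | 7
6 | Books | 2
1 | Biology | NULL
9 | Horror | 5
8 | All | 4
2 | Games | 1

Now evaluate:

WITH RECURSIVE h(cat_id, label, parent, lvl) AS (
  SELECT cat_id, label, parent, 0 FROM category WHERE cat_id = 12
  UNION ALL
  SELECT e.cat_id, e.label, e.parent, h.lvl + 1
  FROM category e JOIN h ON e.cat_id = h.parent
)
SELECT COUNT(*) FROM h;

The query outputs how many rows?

6

Base: cat_id=12 (Sports), parent=11, lvl 0.
Iteration 1: join on cat_id=11 -> Physics (id 11, parent=10, lvl 1).
Iteration 2: join on cat_id=10 -> Toys (id 10, parent=7, lvl 2).
Iteration 3: join on cat_id=7 -> Board (id 7, parent=3, lvl 3).
Iteration 4: join on cat_id=3 -> Fiction (id 3, parent=1, lvl 4).
Iteration 5: join on cat_id=1 -> Biology (id 1, parent=NULL, lvl 5).
Iteration 6: parent is NULL; no match; recursion stops.
Total rows emitted: 6.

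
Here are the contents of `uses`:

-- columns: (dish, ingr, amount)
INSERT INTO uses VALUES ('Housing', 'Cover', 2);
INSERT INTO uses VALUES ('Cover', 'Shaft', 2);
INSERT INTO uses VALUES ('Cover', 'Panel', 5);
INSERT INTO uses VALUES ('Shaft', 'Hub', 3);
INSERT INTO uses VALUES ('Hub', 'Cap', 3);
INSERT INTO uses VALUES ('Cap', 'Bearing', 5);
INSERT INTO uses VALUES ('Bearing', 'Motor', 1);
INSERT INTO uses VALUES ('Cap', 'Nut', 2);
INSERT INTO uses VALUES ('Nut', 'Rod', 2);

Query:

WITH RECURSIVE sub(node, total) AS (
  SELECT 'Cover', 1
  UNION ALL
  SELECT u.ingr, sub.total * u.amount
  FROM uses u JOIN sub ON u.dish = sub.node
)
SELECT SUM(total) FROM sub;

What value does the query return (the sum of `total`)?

320

Base: (Cover, total=1).
Iteration 1: components of {Cover} -> Panel = 1*5 = 5, Shaft = 1*2 = 2.
Iteration 2: components of {Panel,Shaft} -> Hub = 2*3 = 6.
Iteration 3: components of {Hub} -> Cap = 6*3 = 18.
Iteration 4: components of {Cap} -> Bearing = 18*5 = 90, Nut = 18*2 = 36.
Iteration 5: components of {Bearing,Nut} -> Motor = 90*1 = 90, Rod = 36*2 = 72.
Iteration 6: no further components; recursion stops.
SUM(total) = 1 + 2 + 5 + 6 + 18 + 90 + 36 + 90 + 72 = 320.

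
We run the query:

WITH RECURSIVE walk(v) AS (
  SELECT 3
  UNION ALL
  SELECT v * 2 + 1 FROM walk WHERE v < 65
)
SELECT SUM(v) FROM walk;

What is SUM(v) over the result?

Base: v=3.
Iteration 1: 3 < 65 holds -> v = 3 * 2 + 1 = 7.
Iteration 2: 7 < 65 holds -> v = 7 * 2 + 1 = 15.
Iteration 3: 15 < 65 holds -> v = 15 * 2 + 1 = 31.
Iteration 4: 31 < 65 holds -> v = 31 * 2 + 1 = 63.
Iteration 5: 63 < 65 holds -> v = 63 * 2 + 1 = 127.
Iteration 6: 127 < 65 fails; recursion stops.
SUM(v) = 3 + 7 + 15 + 31 + 63 + 127 = 246.

246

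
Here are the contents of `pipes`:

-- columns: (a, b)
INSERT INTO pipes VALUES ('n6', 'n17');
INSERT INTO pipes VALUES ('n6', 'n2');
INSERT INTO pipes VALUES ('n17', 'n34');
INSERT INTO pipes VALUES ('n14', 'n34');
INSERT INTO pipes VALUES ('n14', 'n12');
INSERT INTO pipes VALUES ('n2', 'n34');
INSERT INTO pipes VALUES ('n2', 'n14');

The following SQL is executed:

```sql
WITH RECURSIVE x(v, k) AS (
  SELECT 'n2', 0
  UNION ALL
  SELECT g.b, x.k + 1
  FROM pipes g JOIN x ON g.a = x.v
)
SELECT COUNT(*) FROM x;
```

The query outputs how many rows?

5

Base: (n2, k=0).
Iteration 1: edges from {n2} -> (n14, k=1), (n34, k=1).
Iteration 2: edges from {n14,n34} -> (n12, k=2), (n34, k=2).
Iteration 3: no outgoing edges from {n12,n34}; recursion stops.
Total rows emitted: 5.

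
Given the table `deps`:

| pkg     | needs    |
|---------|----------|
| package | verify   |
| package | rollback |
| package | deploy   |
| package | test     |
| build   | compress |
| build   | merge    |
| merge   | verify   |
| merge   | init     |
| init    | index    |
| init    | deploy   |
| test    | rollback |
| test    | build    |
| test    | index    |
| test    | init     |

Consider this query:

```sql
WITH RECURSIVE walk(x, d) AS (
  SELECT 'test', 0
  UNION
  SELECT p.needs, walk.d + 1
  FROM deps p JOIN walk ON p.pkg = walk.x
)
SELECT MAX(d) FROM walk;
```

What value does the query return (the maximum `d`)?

Base: (test, d=0).
Iteration 1: edges from {test} -> (build, d=1), (index, d=1), (init, d=1), (rollback, d=1).
Iteration 2: edges from {build,index,init,rollback} -> (compress, d=2), (deploy, d=2), (index, d=2), (merge, d=2).
Iteration 3: edges from {compress,deploy,index,merge} -> (init, d=3), (verify, d=3).
Iteration 4: edges from {init,verify} -> (deploy, d=4), (index, d=4).
Iteration 5: no outgoing edges from {deploy,index}; recursion stops.
d values: 0, 1, 1, 1, 1, 2, 2, 2, 2, 3, 3, 4, 4; the maximum is 4.

4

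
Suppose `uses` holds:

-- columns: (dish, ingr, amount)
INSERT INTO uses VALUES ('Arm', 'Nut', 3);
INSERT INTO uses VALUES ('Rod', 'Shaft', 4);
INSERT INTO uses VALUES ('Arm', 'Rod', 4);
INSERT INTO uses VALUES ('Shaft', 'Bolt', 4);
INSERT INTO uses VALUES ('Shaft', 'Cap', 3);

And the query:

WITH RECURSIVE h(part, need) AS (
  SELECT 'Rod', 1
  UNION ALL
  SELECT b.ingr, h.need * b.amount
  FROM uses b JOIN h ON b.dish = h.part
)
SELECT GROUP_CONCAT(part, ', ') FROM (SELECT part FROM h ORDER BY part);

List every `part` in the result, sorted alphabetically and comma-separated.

Base: (Rod, need=1).
Iteration 1: components of {Rod} -> Shaft = 1*4 = 4.
Iteration 2: components of {Shaft} -> Bolt = 4*4 = 16, Cap = 4*3 = 12.
Iteration 3: no further components; recursion stops.

Bolt, Cap, Rod, Shaft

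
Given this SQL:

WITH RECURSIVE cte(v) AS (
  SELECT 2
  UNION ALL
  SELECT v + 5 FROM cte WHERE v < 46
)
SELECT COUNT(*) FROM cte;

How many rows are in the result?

Base: v=2.
Iteration 1: 2 < 46 holds -> v = 2 + 5 = 7.
Iteration 2: 7 < 46 holds -> v = 7 + 5 = 12.
Iteration 3: 12 < 46 holds -> v = 12 + 5 = 17.
Iteration 4: 17 < 46 holds -> v = 17 + 5 = 22.
Iteration 5: 22 < 46 holds -> v = 22 + 5 = 27.
Iteration 6: 27 < 46 holds -> v = 27 + 5 = 32.
Iteration 7: 32 < 46 holds -> v = 32 + 5 = 37.
Iteration 8: 37 < 46 holds -> v = 37 + 5 = 42.
Iteration 9: 42 < 46 holds -> v = 42 + 5 = 47.
Iteration 10: 47 < 46 fails; recursion stops.
Total rows emitted: 10.

10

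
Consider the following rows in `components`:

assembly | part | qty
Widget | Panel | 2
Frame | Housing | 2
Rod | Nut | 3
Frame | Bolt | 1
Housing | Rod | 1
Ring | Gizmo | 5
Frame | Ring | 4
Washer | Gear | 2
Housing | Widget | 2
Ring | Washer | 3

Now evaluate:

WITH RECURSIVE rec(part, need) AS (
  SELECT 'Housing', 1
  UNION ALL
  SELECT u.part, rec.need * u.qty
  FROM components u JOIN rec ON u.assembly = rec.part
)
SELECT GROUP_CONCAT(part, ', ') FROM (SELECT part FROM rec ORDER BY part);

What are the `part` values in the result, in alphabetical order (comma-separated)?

Base: (Housing, need=1).
Iteration 1: components of {Housing} -> Rod = 1*1 = 1, Widget = 1*2 = 2.
Iteration 2: components of {Rod,Widget} -> Nut = 1*3 = 3, Panel = 2*2 = 4.
Iteration 3: no further components; recursion stops.

Housing, Nut, Panel, Rod, Widget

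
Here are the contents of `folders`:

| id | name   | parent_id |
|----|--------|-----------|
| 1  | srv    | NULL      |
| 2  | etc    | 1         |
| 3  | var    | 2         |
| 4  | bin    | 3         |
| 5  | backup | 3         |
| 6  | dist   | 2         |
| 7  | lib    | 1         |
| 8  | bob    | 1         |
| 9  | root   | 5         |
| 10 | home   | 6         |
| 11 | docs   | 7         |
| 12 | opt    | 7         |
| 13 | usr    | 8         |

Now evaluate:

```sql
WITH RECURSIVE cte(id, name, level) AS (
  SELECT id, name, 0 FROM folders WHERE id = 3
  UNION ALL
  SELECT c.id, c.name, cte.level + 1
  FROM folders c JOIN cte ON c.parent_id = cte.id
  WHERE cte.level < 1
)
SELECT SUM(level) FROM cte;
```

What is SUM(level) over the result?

2

Base: id=3 (var) at level 0.
Iteration 1: rows with parent_id in {3} -> bin (id 4, level 1), backup (id 5, level 1).
Iteration 2: level < 1 fails for all current rows; recursion stops.
SUM(level) = 0 + 1 + 1 = 2.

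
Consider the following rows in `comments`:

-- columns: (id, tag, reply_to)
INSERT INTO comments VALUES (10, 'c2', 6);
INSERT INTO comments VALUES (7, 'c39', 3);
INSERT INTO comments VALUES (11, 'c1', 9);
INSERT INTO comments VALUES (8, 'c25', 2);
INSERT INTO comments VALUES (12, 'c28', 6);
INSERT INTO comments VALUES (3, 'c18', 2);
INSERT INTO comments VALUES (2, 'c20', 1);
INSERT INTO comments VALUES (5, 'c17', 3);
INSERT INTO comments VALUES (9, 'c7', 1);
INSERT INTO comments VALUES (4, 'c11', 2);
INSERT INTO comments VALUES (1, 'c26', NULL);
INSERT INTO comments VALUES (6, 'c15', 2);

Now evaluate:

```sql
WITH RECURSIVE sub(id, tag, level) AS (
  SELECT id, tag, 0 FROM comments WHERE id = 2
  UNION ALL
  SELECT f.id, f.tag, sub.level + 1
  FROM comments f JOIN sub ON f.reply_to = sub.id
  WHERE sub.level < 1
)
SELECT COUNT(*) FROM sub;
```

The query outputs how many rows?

5

Base: id=2 (c20) at level 0.
Iteration 1: rows with reply_to in {2} -> c18 (id 3, level 1), c11 (id 4, level 1), c15 (id 6, level 1), c25 (id 8, level 1).
Iteration 2: level < 1 fails for all current rows; recursion stops.
Total rows emitted: 5.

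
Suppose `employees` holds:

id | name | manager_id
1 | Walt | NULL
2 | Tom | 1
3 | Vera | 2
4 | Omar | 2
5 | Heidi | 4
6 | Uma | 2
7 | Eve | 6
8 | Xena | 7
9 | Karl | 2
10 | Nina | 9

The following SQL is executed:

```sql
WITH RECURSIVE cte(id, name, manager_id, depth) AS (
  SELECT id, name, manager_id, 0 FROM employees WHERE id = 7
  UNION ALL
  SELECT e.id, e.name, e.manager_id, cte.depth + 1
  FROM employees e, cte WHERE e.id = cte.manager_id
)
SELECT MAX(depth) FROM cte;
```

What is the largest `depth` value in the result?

3

Base: id=7 (Eve), manager_id=6, depth 0.
Iteration 1: join on id=6 -> Uma (id 6, manager_id=2, depth 1).
Iteration 2: join on id=2 -> Tom (id 2, manager_id=1, depth 2).
Iteration 3: join on id=1 -> Walt (id 1, manager_id=NULL, depth 3).
Iteration 4: manager_id is NULL; no match; recursion stops.
depth values: 0, 1, 2, 3; the maximum is 3.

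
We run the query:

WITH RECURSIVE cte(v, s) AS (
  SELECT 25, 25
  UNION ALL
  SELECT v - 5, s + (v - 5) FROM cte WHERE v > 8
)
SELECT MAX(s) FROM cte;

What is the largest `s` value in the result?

75

Base: v=25, s=25.
Iteration 1: 25 > 8 holds -> v = 25 - 5 = 20, s = 25 + 20 = 45.
Iteration 2: 20 > 8 holds -> v = 20 - 5 = 15, s = 45 + 15 = 60.
Iteration 3: 15 > 8 holds -> v = 15 - 5 = 10, s = 60 + 10 = 70.
Iteration 4: 10 > 8 holds -> v = 10 - 5 = 5, s = 70 + 5 = 75.
Iteration 5: 5 > 8 fails; recursion stops.
s values: 25, 45, 60, 70, 75; the maximum is 75.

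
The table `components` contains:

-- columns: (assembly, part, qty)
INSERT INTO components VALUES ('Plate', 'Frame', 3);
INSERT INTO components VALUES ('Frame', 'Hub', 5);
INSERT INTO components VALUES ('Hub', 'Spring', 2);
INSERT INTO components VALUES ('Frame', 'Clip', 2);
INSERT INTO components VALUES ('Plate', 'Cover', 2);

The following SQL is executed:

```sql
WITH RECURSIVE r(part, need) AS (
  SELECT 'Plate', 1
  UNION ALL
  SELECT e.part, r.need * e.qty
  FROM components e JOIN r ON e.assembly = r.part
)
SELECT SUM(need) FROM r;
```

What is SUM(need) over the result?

57

Base: (Plate, need=1).
Iteration 1: components of {Plate} -> Cover = 1*2 = 2, Frame = 1*3 = 3.
Iteration 2: components of {Cover,Frame} -> Clip = 3*2 = 6, Hub = 3*5 = 15.
Iteration 3: components of {Clip,Hub} -> Spring = 15*2 = 30.
Iteration 4: no further components; recursion stops.
SUM(need) = 1 + 3 + 2 + 15 + 6 + 30 = 57.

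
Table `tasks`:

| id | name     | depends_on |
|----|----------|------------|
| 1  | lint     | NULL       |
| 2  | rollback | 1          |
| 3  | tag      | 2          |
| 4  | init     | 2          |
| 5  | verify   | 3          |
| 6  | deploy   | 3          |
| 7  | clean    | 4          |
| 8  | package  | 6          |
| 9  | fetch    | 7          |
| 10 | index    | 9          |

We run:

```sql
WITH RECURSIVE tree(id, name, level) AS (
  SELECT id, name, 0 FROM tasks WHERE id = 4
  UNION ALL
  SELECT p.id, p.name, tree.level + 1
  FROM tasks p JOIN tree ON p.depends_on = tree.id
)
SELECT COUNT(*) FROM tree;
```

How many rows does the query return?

Base: id=4 (init) at level 0.
Iteration 1: rows with depends_on in {4} -> clean (id 7, level 1).
Iteration 2: rows with depends_on in {7} -> fetch (id 9, level 2).
Iteration 3: rows with depends_on in {9} -> index (id 10, level 3).
Iteration 4: no rows with depends_on in {10}; recursion stops.
Total rows emitted: 4.

4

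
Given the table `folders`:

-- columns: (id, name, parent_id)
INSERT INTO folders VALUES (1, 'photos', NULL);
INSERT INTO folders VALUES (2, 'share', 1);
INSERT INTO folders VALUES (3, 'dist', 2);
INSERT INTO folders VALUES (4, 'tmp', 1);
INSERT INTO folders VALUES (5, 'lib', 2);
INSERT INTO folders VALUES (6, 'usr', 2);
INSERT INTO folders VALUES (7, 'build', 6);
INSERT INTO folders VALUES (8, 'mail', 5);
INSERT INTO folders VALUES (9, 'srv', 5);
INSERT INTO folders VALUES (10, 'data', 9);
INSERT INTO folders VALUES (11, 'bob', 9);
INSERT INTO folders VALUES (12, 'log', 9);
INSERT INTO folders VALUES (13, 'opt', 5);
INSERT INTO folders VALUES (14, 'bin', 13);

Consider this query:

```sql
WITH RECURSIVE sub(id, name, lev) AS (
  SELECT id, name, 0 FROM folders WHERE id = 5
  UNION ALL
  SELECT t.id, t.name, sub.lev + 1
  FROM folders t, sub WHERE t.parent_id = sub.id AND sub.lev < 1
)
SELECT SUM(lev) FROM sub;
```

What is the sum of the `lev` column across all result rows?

3

Base: id=5 (lib) at lev 0.
Iteration 1: rows with parent_id in {5} -> mail (id 8, lev 1), srv (id 9, lev 1), opt (id 13, lev 1).
Iteration 2: lev < 1 fails for all current rows; recursion stops.
SUM(lev) = 0 + 1 + 1 + 1 = 3.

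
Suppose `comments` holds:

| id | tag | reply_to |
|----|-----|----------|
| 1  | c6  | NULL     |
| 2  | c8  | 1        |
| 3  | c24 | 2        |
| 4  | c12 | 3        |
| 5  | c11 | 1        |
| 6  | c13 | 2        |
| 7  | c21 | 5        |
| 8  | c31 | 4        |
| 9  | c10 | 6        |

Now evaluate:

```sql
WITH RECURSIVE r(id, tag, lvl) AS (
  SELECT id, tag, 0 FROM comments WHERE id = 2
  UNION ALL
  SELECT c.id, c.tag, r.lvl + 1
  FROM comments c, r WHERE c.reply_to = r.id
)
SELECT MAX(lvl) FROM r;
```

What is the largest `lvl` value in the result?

3

Base: id=2 (c8) at lvl 0.
Iteration 1: rows with reply_to in {2} -> c24 (id 3, lvl 1), c13 (id 6, lvl 1).
Iteration 2: rows with reply_to in {3,6} -> c12 (id 4, lvl 2), c10 (id 9, lvl 2).
Iteration 3: rows with reply_to in {4,9} -> c31 (id 8, lvl 3).
Iteration 4: no rows with reply_to in {8}; recursion stops.
lvl values: 0, 1, 1, 2, 2, 3; the maximum is 3.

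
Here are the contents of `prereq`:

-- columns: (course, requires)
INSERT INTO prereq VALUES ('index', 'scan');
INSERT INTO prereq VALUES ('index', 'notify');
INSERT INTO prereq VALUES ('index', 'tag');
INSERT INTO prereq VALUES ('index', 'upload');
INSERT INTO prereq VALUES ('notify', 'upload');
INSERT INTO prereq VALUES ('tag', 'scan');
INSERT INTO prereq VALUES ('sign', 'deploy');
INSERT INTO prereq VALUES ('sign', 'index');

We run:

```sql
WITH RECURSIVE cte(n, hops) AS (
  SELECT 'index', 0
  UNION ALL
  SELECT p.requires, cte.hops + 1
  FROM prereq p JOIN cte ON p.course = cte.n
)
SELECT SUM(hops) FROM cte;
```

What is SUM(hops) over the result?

8

Base: (index, hops=0).
Iteration 1: edges from {index} -> (notify, hops=1), (scan, hops=1), (tag, hops=1), (upload, hops=1).
Iteration 2: edges from {notify,scan,tag,upload} -> (scan, hops=2), (upload, hops=2).
Iteration 3: no outgoing edges from {scan,upload}; recursion stops.
SUM(hops) = 0 + 1 + 1 + 1 + 1 + 2 + 2 = 8.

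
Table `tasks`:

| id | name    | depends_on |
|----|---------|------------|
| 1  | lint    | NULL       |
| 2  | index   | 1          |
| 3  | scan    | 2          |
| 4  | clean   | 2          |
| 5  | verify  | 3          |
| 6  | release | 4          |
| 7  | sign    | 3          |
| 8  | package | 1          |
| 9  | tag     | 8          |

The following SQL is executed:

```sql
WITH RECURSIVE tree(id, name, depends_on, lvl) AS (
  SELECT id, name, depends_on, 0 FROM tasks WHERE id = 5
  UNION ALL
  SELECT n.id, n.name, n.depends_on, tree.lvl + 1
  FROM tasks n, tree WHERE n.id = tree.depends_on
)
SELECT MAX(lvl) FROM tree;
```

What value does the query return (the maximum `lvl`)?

Base: id=5 (verify), depends_on=3, lvl 0.
Iteration 1: join on id=3 -> scan (id 3, depends_on=2, lvl 1).
Iteration 2: join on id=2 -> index (id 2, depends_on=1, lvl 2).
Iteration 3: join on id=1 -> lint (id 1, depends_on=NULL, lvl 3).
Iteration 4: depends_on is NULL; no match; recursion stops.
lvl values: 0, 1, 2, 3; the maximum is 3.

3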